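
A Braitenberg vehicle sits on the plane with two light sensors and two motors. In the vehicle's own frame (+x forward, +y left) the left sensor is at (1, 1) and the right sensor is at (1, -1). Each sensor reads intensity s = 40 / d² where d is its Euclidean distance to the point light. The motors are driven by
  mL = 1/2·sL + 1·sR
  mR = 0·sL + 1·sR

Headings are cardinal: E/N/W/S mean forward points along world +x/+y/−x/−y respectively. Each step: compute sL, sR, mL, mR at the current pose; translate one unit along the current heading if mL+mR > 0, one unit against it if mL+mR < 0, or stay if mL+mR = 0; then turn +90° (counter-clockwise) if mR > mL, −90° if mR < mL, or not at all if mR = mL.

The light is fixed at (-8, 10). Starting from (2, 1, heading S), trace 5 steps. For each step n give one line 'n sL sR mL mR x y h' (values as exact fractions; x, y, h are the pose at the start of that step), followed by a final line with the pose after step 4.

n=0: pose=(2,1,S); sL=40/221, sR=40/181; mL=12460/40001, mR=40/181; mL+mR=21300/40001 → advance +1; mR−mL=-20/221 → turn -1·90°
n=1: pose=(2,0,W); sL=20/101, sR=20/81; mL=2830/8181, mR=20/81; mL+mR=4850/8181 → advance +1; mR−mL=-10/101 → turn -1·90°
n=2: pose=(1,0,N); sL=8/29, sR=40/181; mL=1884/5249, mR=40/181; mL+mR=3044/5249 → advance +1; mR−mL=-4/29 → turn -1·90°
n=3: pose=(1,1,E); sL=10/41, sR=1/5; mL=66/205, mR=1/5; mL+mR=107/205 → advance +1; mR−mL=-5/41 → turn -1·90°
n=4: pose=(2,1,S); sL=40/221, sR=40/181; mL=12460/40001, mR=40/181; mL+mR=21300/40001 → advance +1; mR−mL=-20/221 → turn -1·90°

0 40/221 40/181 12460/40001 40/181 2 1 S
1 20/101 20/81 2830/8181 20/81 2 0 W
2 8/29 40/181 1884/5249 40/181 1 0 N
3 10/41 1/5 66/205 1/5 1 1 E
4 40/221 40/181 12460/40001 40/181 2 1 S
final 2 0 W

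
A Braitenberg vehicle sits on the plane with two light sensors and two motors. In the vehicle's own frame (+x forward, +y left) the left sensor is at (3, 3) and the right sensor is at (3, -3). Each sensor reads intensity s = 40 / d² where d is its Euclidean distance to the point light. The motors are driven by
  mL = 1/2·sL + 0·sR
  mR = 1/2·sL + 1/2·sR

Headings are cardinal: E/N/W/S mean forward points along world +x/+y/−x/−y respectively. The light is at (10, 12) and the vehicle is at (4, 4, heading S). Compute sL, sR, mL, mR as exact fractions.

left sensor world pos  = (7, 1); dL² = 130
right sensor world pos = (1, 1); dR² = 202
sL = 40/130 = 4/13
sR = 40/202 = 20/101
mL = 1/2·sL + 0·sR = 2/13
mR = 1/2·sL + 1/2·sR = 332/1313

4/13 20/101 2/13 332/1313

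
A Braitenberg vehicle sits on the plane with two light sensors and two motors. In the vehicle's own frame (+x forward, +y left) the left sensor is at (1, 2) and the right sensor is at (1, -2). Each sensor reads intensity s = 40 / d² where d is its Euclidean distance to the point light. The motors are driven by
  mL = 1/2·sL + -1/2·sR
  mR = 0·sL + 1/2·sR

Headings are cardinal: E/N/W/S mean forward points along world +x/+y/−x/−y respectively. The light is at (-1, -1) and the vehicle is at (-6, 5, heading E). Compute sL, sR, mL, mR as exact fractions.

left sensor world pos  = (-5, 7); dL² = 80
right sensor world pos = (-5, 3); dR² = 32
sL = 40/80 = 1/2
sR = 40/32 = 5/4
mL = 1/2·sL + -1/2·sR = -3/8
mR = 0·sL + 1/2·sR = 5/8

1/2 5/4 -3/8 5/8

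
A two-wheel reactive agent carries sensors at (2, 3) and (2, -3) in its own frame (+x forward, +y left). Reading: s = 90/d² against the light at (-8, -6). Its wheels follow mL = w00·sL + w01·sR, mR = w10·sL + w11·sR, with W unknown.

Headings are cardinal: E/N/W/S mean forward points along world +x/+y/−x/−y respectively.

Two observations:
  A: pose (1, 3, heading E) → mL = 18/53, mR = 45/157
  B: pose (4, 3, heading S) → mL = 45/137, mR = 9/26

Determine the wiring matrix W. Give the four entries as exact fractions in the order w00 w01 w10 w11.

obs A: pose=(1,3,E) → sL=18/53, sR=90/157, mL=18/53, mR=45/157
obs B: pose=(4,3,S) → sL=45/137, sR=9/13, mL=45/137, mR=9/26
sensor matrix S = [[18/53, 90/157], [45/137, 9/13]]; det S = 694008/14819701
solve [mL_A; mL_B] = S·[w00; w01] and [mR_A; mR_B] = S·[w10; w11]:
  w00 = 1, w01 = 0, w10 = 0, w11 = 1/2

1 0 0 1/2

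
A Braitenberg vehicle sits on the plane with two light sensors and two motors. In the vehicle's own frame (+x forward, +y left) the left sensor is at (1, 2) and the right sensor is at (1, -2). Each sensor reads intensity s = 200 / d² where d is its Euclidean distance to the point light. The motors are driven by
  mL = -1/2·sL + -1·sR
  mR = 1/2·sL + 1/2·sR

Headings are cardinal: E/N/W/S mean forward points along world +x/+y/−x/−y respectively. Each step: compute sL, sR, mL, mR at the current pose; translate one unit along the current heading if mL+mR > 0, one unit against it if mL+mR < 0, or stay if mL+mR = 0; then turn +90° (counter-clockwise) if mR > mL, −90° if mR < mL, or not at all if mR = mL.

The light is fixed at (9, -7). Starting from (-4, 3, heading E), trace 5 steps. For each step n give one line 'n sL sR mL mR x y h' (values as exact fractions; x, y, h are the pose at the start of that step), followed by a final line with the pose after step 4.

n=0: pose=(-4,3,E); sL=25/36, sR=25/26; mL=-1225/936, mR=775/936; mL+mR=-25/52 → advance -1; mR−mL=250/117 → turn +1·90°
n=1: pose=(-5,3,N); sL=200/377, sR=40/53; mL=-20380/19981, mR=12840/19981; mL+mR=-20/53 → advance -1; mR−mL=33220/19981 → turn +1·90°
n=2: pose=(-5,2,W); sL=100/137, sR=100/173; mL=-22350/23701, mR=15500/23701; mL+mR=-50/173 → advance -1; mR−mL=37850/23701 → turn +1·90°
n=3: pose=(-4,2,S); sL=40/37, sR=200/289; mL=-13180/10693, mR=9480/10693; mL+mR=-100/289 → advance -1; mR−mL=22660/10693 → turn +1·90°
n=4: pose=(-4,3,E); sL=25/36, sR=25/26; mL=-1225/936, mR=775/936; mL+mR=-25/52 → advance -1; mR−mL=250/117 → turn +1·90°

0 25/36 25/26 -1225/936 775/936 -4 3 E
1 200/377 40/53 -20380/19981 12840/19981 -5 3 N
2 100/137 100/173 -22350/23701 15500/23701 -5 2 W
3 40/37 200/289 -13180/10693 9480/10693 -4 2 S
4 25/36 25/26 -1225/936 775/936 -4 3 E
final -5 3 N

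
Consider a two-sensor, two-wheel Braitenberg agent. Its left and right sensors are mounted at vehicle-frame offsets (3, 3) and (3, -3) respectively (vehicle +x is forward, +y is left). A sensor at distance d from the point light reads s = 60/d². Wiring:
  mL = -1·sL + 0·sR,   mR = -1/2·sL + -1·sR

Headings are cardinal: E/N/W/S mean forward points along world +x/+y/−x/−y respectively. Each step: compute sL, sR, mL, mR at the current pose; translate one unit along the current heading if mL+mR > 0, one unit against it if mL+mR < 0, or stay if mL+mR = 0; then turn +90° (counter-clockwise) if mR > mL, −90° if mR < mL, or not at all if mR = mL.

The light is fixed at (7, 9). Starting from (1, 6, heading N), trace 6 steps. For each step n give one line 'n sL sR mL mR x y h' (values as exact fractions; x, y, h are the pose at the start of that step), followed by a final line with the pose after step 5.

n=0: pose=(1,6,N); sL=20/27, sR=20/3; mL=-20/27, mR=-190/27; mL+mR=-70/9 → advance -1; mR−mL=-170/27 → turn -1·90°
n=1: pose=(1,5,E); sL=6, sR=30/29; mL=-6, mR=-117/29; mL+mR=-291/29 → advance -1; mR−mL=57/29 → turn +1·90°
n=2: pose=(0,5,N); sL=60/101, sR=60/17; mL=-60/101, mR=-6570/1717; mL+mR=-7590/1717 → advance -1; mR−mL=-5550/1717 → turn -1·90°
n=3: pose=(0,4,E); sL=3, sR=3/4; mL=-3, mR=-9/4; mL+mR=-21/4 → advance -1; mR−mL=3/4 → turn +1·90°
n=4: pose=(-1,4,N); sL=12/25, sR=60/29; mL=-12/25, mR=-1674/725; mL+mR=-2022/725 → advance -1; mR−mL=-1326/725 → turn -1·90°
n=5: pose=(-1,3,E); sL=30/17, sR=30/53; mL=-30/17, mR=-1305/901; mL+mR=-2895/901 → advance -1; mR−mL=285/901 → turn +1·90°

0 20/27 20/3 -20/27 -190/27 1 6 N
1 6 30/29 -6 -117/29 1 5 E
2 60/101 60/17 -60/101 -6570/1717 0 5 N
3 3 3/4 -3 -9/4 0 4 E
4 12/25 60/29 -12/25 -1674/725 -1 4 N
5 30/17 30/53 -30/17 -1305/901 -1 3 E
final -2 3 N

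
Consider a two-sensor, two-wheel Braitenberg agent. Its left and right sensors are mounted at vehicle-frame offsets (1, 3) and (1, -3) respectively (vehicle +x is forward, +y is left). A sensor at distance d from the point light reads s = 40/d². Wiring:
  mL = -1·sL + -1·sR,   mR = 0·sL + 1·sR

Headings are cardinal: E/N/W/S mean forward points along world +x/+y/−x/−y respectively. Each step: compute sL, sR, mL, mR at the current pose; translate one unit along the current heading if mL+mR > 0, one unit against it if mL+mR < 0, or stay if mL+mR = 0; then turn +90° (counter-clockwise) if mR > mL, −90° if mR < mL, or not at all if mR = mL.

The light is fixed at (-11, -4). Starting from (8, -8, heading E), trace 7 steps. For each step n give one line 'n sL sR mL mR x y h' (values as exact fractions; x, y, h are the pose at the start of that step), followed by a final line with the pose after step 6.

0 40/401 40/449 -34000/180049 40/449 8 -8 E
1 20/117 4/45 -152/585 4/45 7 -8 N
2 40/353 40/293 -25840/103429 40/293 7 -9 W
3 1/13 10/73 -203/949 10/73 8 -9 S
4 40/401 40/449 -34000/180049 40/449 8 -8 E
5 20/117 4/45 -152/585 4/45 7 -8 N
6 40/353 40/293 -25840/103429 40/293 7 -9 W
final 8 -9 S

n=0: pose=(8,-8,E); sL=40/401, sR=40/449; mL=-34000/180049, mR=40/449; mL+mR=-40/401 → advance -1; mR−mL=50040/180049 → turn +1·90°
n=1: pose=(7,-8,N); sL=20/117, sR=4/45; mL=-152/585, mR=4/45; mL+mR=-20/117 → advance -1; mR−mL=68/195 → turn +1·90°
n=2: pose=(7,-9,W); sL=40/353, sR=40/293; mL=-25840/103429, mR=40/293; mL+mR=-40/353 → advance -1; mR−mL=39960/103429 → turn +1·90°
n=3: pose=(8,-9,S); sL=1/13, sR=10/73; mL=-203/949, mR=10/73; mL+mR=-1/13 → advance -1; mR−mL=333/949 → turn +1·90°
n=4: pose=(8,-8,E); sL=40/401, sR=40/449; mL=-34000/180049, mR=40/449; mL+mR=-40/401 → advance -1; mR−mL=50040/180049 → turn +1·90°
n=5: pose=(7,-8,N); sL=20/117, sR=4/45; mL=-152/585, mR=4/45; mL+mR=-20/117 → advance -1; mR−mL=68/195 → turn +1·90°
n=6: pose=(7,-9,W); sL=40/353, sR=40/293; mL=-25840/103429, mR=40/293; mL+mR=-40/353 → advance -1; mR−mL=39960/103429 → turn +1·90°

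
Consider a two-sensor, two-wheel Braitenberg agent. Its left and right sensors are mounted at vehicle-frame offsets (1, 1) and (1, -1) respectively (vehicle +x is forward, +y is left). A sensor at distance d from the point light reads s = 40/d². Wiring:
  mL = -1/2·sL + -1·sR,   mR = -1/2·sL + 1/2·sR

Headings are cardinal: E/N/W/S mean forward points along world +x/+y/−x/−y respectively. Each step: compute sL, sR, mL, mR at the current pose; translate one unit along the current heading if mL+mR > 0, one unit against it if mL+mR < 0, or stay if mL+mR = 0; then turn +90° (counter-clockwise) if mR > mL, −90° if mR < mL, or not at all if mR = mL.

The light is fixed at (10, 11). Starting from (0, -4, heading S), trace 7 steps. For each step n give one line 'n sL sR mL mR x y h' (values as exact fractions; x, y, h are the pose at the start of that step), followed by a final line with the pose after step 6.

0 40/337 40/377 -21020/127049 -800/127049 0 -4 S
1 4/25 20/153 -806/3825 -56/3825 0 -3 E
2 40/313 40/269 -17900/84197 880/84197 -1 -3 N
3 1/10 2/17 -57/340 3/340 -1 -4 W
4 40/337 40/377 -21020/127049 -800/127049 0 -4 S
5 4/25 20/153 -806/3825 -56/3825 0 -3 E
6 40/313 40/269 -17900/84197 880/84197 -1 -3 N
final -1 -4 W

n=0: pose=(0,-4,S); sL=40/337, sR=40/377; mL=-21020/127049, mR=-800/127049; mL+mR=-21820/127049 → advance -1; mR−mL=60/377 → turn +1·90°
n=1: pose=(0,-3,E); sL=4/25, sR=20/153; mL=-806/3825, mR=-56/3825; mL+mR=-862/3825 → advance -1; mR−mL=10/51 → turn +1·90°
n=2: pose=(-1,-3,N); sL=40/313, sR=40/269; mL=-17900/84197, mR=880/84197; mL+mR=-17020/84197 → advance -1; mR−mL=60/269 → turn +1·90°
n=3: pose=(-1,-4,W); sL=1/10, sR=2/17; mL=-57/340, mR=3/340; mL+mR=-27/170 → advance -1; mR−mL=3/17 → turn +1·90°
n=4: pose=(0,-4,S); sL=40/337, sR=40/377; mL=-21020/127049, mR=-800/127049; mL+mR=-21820/127049 → advance -1; mR−mL=60/377 → turn +1·90°
n=5: pose=(0,-3,E); sL=4/25, sR=20/153; mL=-806/3825, mR=-56/3825; mL+mR=-862/3825 → advance -1; mR−mL=10/51 → turn +1·90°
n=6: pose=(-1,-3,N); sL=40/313, sR=40/269; mL=-17900/84197, mR=880/84197; mL+mR=-17020/84197 → advance -1; mR−mL=60/269 → turn +1·90°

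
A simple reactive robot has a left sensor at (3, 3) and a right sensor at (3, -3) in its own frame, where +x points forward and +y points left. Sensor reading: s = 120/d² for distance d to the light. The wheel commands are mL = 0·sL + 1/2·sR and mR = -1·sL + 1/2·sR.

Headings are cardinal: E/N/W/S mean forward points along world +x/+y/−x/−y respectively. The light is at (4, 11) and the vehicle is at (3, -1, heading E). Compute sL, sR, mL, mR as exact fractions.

left sensor world pos  = (6, 2); dL² = 85
right sensor world pos = (6, -4); dR² = 229
sL = 120/85 = 24/17
sR = 120/229 = 120/229
mL = 0·sL + 1/2·sR = 60/229
mR = -1·sL + 1/2·sR = -4476/3893

24/17 120/229 60/229 -4476/3893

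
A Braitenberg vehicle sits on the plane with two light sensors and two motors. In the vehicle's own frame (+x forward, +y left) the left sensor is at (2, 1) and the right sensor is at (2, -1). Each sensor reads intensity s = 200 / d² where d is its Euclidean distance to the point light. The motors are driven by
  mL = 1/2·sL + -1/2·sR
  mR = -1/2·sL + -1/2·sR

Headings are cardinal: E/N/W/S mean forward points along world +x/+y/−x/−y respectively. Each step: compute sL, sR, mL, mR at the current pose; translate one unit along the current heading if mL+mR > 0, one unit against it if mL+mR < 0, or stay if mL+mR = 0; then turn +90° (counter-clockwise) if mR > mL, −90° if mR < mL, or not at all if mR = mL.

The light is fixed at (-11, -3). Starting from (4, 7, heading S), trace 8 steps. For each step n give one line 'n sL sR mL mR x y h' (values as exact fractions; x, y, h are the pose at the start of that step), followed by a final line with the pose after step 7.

n=0: pose=(4,7,S); sL=5/8, sR=10/13; mL=-15/208, mR=-145/208; mL+mR=-10/13 → advance -1; mR−mL=-5/8 → turn -1·90°
n=1: pose=(4,8,W); sL=200/269, sR=200/313; mL=4400/84197, mR=-58200/84197; mL+mR=-200/313 → advance -1; mR−mL=-200/269 → turn -1·90°
n=2: pose=(5,8,N); sL=100/197, sR=100/229; mL=1600/45113, mR=-21300/45113; mL+mR=-100/229 → advance -1; mR−mL=-100/197 → turn -1·90°
n=3: pose=(5,7,E); sL=40/89, sR=40/81; mL=-160/7209, mR=-3400/7209; mL+mR=-40/81 → advance -1; mR−mL=-40/89 → turn -1·90°
n=4: pose=(4,7,S); sL=5/8, sR=10/13; mL=-15/208, mR=-145/208; mL+mR=-10/13 → advance -1; mR−mL=-5/8 → turn -1·90°
n=5: pose=(4,8,W); sL=200/269, sR=200/313; mL=4400/84197, mR=-58200/84197; mL+mR=-200/313 → advance -1; mR−mL=-200/269 → turn -1·90°
n=6: pose=(5,8,N); sL=100/197, sR=100/229; mL=1600/45113, mR=-21300/45113; mL+mR=-100/229 → advance -1; mR−mL=-100/197 → turn -1·90°
n=7: pose=(5,7,E); sL=40/89, sR=40/81; mL=-160/7209, mR=-3400/7209; mL+mR=-40/81 → advance -1; mR−mL=-40/89 → turn -1·90°

0 5/8 10/13 -15/208 -145/208 4 7 S
1 200/269 200/313 4400/84197 -58200/84197 4 8 W
2 100/197 100/229 1600/45113 -21300/45113 5 8 N
3 40/89 40/81 -160/7209 -3400/7209 5 7 E
4 5/8 10/13 -15/208 -145/208 4 7 S
5 200/269 200/313 4400/84197 -58200/84197 4 8 W
6 100/197 100/229 1600/45113 -21300/45113 5 8 N
7 40/89 40/81 -160/7209 -3400/7209 5 7 E
final 4 7 S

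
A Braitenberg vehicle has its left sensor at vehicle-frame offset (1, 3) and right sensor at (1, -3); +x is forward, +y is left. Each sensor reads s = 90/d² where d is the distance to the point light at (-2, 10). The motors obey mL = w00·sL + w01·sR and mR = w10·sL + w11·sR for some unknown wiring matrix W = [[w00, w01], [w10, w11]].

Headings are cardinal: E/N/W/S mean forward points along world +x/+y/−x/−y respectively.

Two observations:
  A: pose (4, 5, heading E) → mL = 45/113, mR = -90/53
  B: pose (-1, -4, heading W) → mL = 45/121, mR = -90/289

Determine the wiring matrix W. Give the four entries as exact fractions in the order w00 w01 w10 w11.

obs A: pose=(4,5,E) → sL=90/53, sR=90/113, mL=45/113, mR=-90/53
obs B: pose=(-1,-4,W) → sL=90/289, sR=90/121, mL=45/121, mR=-90/289
sensor matrix S = [[90/53, 90/113], [90/289, 90/121]]; det S = 212576400/209429341
solve [mL_A; mL_B] = S·[w00; w01] and [mR_A; mR_B] = S·[w10; w11]:
  w00 = 0, w01 = 1/2, w10 = -1, w11 = 0

0 1/2 -1 0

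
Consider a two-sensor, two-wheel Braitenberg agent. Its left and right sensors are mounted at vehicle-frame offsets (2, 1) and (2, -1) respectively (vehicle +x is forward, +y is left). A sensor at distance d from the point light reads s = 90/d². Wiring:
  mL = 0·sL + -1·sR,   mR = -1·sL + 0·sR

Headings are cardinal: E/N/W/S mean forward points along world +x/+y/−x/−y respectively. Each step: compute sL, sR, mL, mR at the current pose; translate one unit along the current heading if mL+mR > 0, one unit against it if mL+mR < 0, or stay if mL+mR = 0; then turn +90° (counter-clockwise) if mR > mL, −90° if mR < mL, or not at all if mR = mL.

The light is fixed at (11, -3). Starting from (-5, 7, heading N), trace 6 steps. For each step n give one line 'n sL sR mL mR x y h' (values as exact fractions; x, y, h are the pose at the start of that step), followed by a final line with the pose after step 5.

n=0: pose=(-5,7,N); sL=90/433, sR=10/41; mL=-10/41, mR=-90/433; mL+mR=-8020/17753 → advance -1; mR−mL=640/17753 → turn +1·90°
n=1: pose=(-5,6,W); sL=45/194, sR=45/212; mL=-45/212, mR=-45/194; mL+mR=-9135/20564 → advance -1; mR−mL=-405/20564 → turn -1·90°
n=2: pose=(-4,6,N); sL=90/377, sR=90/317; mL=-90/317, mR=-90/377; mL+mR=-62460/119509 → advance -1; mR−mL=5400/119509 → turn +1·90°
n=3: pose=(-4,5,W); sL=45/169, sR=9/37; mL=-9/37, mR=-45/169; mL+mR=-3186/6253 → advance -1; mR−mL=-144/6253 → turn -1·90°
n=4: pose=(-3,5,N); sL=18/65, sR=90/269; mL=-90/269, mR=-18/65; mL+mR=-10692/17485 → advance -1; mR−mL=1008/17485 → turn +1·90°
n=5: pose=(-3,4,W); sL=45/146, sR=9/32; mL=-9/32, mR=-45/146; mL+mR=-1377/2336 → advance -1; mR−mL=-63/2336 → turn -1·90°

0 90/433 10/41 -10/41 -90/433 -5 7 N
1 45/194 45/212 -45/212 -45/194 -5 6 W
2 90/377 90/317 -90/317 -90/377 -4 6 N
3 45/169 9/37 -9/37 -45/169 -4 5 W
4 18/65 90/269 -90/269 -18/65 -3 5 N
5 45/146 9/32 -9/32 -45/146 -3 4 W
final -2 4 N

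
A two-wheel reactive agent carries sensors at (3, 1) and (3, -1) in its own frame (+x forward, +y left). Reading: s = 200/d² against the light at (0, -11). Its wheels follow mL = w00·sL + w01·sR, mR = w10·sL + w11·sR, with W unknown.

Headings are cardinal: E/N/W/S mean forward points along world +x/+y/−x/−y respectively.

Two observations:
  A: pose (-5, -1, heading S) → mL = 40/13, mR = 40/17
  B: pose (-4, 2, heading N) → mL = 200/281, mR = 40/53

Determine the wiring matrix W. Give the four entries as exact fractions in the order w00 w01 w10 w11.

obs A: pose=(-5,-1,S) → sL=40/13, sR=40/17, mL=40/13, mR=40/17
obs B: pose=(-4,2,N) → sL=200/281, sR=40/53, mL=200/281, mR=40/53
sensor matrix S = [[40/13, 40/17], [200/281, 40/53]]; det S = 2131200/3291353
solve [mL_A; mL_B] = S·[w00; w01] and [mR_A; mR_B] = S·[w10; w11]:
  w00 = 1, w01 = 0, w10 = 0, w11 = 1

1 0 0 1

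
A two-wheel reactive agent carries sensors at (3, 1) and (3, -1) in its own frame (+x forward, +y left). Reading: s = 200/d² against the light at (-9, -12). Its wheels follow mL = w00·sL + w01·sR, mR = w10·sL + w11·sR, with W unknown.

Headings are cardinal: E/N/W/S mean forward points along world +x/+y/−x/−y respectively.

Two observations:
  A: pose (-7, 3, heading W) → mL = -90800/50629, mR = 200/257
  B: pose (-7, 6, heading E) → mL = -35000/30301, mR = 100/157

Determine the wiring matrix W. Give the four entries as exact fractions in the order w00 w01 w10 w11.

-1 -1 0 1

obs A: pose=(-7,3,W) → sL=200/197, sR=200/257, mL=-90800/50629, mR=200/257
obs B: pose=(-7,6,E) → sL=100/193, sR=100/157, mL=-35000/30301, mR=100/157
sensor matrix S = [[200/197, 200/257], [100/193, 100/157]]; det S = 373440000/1534109329
solve [mL_A; mL_B] = S·[w00; w01] and [mR_A; mR_B] = S·[w10; w11]:
  w00 = -1, w01 = -1, w10 = 0, w11 = 1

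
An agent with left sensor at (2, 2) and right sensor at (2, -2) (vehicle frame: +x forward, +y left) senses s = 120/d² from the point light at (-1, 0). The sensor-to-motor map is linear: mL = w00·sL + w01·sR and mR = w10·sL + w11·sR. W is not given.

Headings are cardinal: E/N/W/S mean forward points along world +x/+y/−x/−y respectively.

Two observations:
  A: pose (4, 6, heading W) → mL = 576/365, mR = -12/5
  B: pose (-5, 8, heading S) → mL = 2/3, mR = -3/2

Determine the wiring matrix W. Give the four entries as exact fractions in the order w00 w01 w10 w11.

1/2 -1/2 -1/2 0

obs A: pose=(4,6,W) → sL=24/5, sR=120/73, mL=576/365, mR=-12/5
obs B: pose=(-5,8,S) → sL=3, sR=5/3, mL=2/3, mR=-3/2
sensor matrix S = [[24/5, 120/73], [3, 5/3]]; det S = 224/73
solve [mL_A; mL_B] = S·[w00; w01] and [mR_A; mR_B] = S·[w10; w11]:
  w00 = 1/2, w01 = -1/2, w10 = -1/2, w11 = 0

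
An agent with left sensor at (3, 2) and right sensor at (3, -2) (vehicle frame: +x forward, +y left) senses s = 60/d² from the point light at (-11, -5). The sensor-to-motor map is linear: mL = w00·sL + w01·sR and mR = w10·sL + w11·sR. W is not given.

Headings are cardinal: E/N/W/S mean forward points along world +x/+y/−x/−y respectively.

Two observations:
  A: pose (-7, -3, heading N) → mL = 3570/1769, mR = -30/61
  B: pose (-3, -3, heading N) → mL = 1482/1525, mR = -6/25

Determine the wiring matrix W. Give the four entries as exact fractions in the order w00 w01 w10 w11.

1/2 1 0 -1/2

obs A: pose=(-7,-3,N) → sL=60/29, sR=60/61, mL=3570/1769, mR=-30/61
obs B: pose=(-3,-3,N) → sL=60/61, sR=12/25, mL=1482/1525, mR=-6/25
sensor matrix S = [[60/29, 60/61], [60/61, 12/25]]; det S = 13824/539545
solve [mL_A; mL_B] = S·[w00; w01] and [mR_A; mR_B] = S·[w10; w11]:
  w00 = 1/2, w01 = 1, w10 = 0, w11 = -1/2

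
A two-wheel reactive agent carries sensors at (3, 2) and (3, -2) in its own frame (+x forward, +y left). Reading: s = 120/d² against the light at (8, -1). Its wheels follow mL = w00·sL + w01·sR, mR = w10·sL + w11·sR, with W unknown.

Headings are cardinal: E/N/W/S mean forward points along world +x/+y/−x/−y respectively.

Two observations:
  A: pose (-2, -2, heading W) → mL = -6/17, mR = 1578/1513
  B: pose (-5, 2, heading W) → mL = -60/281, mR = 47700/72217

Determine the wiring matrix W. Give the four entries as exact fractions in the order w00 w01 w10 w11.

obs A: pose=(-2,-2,W) → sL=60/89, sR=12/17, mL=-6/17, mR=1578/1513
obs B: pose=(-5,2,W) → sL=120/257, sR=120/281, mL=-60/281, mR=47700/72217
sensor matrix S = [[60/89, 12/17], [120/257, 120/281]]; det S = -4556160/109264321
solve [mL_A; mL_B] = S·[w00; w01] and [mR_A; mR_B] = S·[w10; w11]:
  w00 = 0, w01 = -1/2, w10 = 1/2, w11 = 1

0 -1/2 1/2 1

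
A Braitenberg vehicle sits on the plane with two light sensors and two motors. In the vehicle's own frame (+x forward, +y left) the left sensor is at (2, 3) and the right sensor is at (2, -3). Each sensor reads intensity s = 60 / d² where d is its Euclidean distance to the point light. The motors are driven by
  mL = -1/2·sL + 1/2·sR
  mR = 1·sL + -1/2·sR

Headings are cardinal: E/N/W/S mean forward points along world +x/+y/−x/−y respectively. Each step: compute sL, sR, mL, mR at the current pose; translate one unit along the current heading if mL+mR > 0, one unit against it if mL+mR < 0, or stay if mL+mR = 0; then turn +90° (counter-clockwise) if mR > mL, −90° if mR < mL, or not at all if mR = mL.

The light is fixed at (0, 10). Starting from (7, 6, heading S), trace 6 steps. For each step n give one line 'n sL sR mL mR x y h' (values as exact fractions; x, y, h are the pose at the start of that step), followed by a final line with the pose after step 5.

0 15/34 15/13 315/884 -30/221 7 6 S
1 60/89 60/29 1800/2581 -930/2581 7 5 W
2 10/3 2/3 -4/3 3 6 5 N
3 12/13 60/17 288/221 -186/221 6 6 W
4 15/2 15/17 -225/68 120/17 5 6 N
5 4/3 20/3 8/3 -2 5 7 W
final 4 7 N

n=0: pose=(7,6,S); sL=15/34, sR=15/13; mL=315/884, mR=-30/221; mL+mR=15/68 → advance +1; mR−mL=-435/884 → turn -1·90°
n=1: pose=(7,5,W); sL=60/89, sR=60/29; mL=1800/2581, mR=-930/2581; mL+mR=30/89 → advance +1; mR−mL=-2730/2581 → turn -1·90°
n=2: pose=(6,5,N); sL=10/3, sR=2/3; mL=-4/3, mR=3; mL+mR=5/3 → advance +1; mR−mL=13/3 → turn +1·90°
n=3: pose=(6,6,W); sL=12/13, sR=60/17; mL=288/221, mR=-186/221; mL+mR=6/13 → advance +1; mR−mL=-474/221 → turn -1·90°
n=4: pose=(5,6,N); sL=15/2, sR=15/17; mL=-225/68, mR=120/17; mL+mR=15/4 → advance +1; mR−mL=705/68 → turn +1·90°
n=5: pose=(5,7,W); sL=4/3, sR=20/3; mL=8/3, mR=-2; mL+mR=2/3 → advance +1; mR−mL=-14/3 → turn -1·90°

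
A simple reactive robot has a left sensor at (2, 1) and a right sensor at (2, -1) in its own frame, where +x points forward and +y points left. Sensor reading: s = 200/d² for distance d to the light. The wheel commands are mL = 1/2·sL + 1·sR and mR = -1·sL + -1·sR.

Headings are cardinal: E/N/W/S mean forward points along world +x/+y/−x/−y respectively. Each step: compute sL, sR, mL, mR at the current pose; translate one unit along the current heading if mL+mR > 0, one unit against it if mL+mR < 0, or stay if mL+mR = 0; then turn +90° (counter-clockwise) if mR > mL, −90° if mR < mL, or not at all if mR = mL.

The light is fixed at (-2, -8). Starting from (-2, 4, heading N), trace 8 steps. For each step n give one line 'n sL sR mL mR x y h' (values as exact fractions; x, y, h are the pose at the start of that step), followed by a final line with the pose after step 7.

n=0: pose=(-2,4,N); sL=200/197, sR=200/197; mL=300/197, mR=-400/197; mL+mR=-100/197 → advance -1; mR−mL=-700/197 → turn -1·90°
n=1: pose=(-2,3,E); sL=50/37, sR=25/13; mL=1250/481, mR=-1575/481; mL+mR=-25/37 → advance -1; mR−mL=-2825/481 → turn -1·90°
n=2: pose=(-3,3,S); sL=200/81, sR=40/17; mL=4940/1377, mR=-6640/1377; mL+mR=-100/81 → advance -1; mR−mL=-3860/459 → turn -1·90°
n=3: pose=(-3,4,W); sL=20/13, sR=100/89; mL=2190/1157, mR=-3080/1157; mL+mR=-10/13 → advance -1; mR−mL=-5270/1157 → turn -1·90°
n=4: pose=(-2,4,N); sL=200/197, sR=200/197; mL=300/197, mR=-400/197; mL+mR=-100/197 → advance -1; mR−mL=-700/197 → turn -1·90°
n=5: pose=(-2,3,E); sL=50/37, sR=25/13; mL=1250/481, mR=-1575/481; mL+mR=-25/37 → advance -1; mR−mL=-2825/481 → turn -1·90°
n=6: pose=(-3,3,S); sL=200/81, sR=40/17; mL=4940/1377, mR=-6640/1377; mL+mR=-100/81 → advance -1; mR−mL=-3860/459 → turn -1·90°
n=7: pose=(-3,4,W); sL=20/13, sR=100/89; mL=2190/1157, mR=-3080/1157; mL+mR=-10/13 → advance -1; mR−mL=-5270/1157 → turn -1·90°

0 200/197 200/197 300/197 -400/197 -2 4 N
1 50/37 25/13 1250/481 -1575/481 -2 3 E
2 200/81 40/17 4940/1377 -6640/1377 -3 3 S
3 20/13 100/89 2190/1157 -3080/1157 -3 4 W
4 200/197 200/197 300/197 -400/197 -2 4 N
5 50/37 25/13 1250/481 -1575/481 -2 3 E
6 200/81 40/17 4940/1377 -6640/1377 -3 3 S
7 20/13 100/89 2190/1157 -3080/1157 -3 4 W
final -2 4 N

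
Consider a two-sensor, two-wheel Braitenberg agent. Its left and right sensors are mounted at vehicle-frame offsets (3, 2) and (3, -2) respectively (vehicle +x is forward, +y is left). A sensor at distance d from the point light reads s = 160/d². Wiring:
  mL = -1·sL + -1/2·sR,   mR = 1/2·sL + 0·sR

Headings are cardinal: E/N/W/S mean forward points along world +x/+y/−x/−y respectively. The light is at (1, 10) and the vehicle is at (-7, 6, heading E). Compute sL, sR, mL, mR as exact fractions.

160/29 160/61 -12080/1769 80/29

left sensor world pos  = (-4, 8); dL² = 29
right sensor world pos = (-4, 4); dR² = 61
sL = 160/29 = 160/29
sR = 160/61 = 160/61
mL = -1·sL + -1/2·sR = -12080/1769
mR = 1/2·sL + 0·sR = 80/29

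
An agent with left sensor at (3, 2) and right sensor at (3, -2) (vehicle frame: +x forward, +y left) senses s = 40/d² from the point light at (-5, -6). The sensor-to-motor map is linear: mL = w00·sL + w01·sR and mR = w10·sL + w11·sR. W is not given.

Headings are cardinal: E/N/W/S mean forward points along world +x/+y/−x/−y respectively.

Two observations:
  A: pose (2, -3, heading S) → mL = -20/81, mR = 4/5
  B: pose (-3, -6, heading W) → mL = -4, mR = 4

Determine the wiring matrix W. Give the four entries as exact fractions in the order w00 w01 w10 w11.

obs A: pose=(2,-3,S) → sL=40/81, sR=8/5, mL=-20/81, mR=4/5
obs B: pose=(-3,-6,W) → sL=8, sR=8, mL=-4, mR=4
sensor matrix S = [[40/81, 8/5], [8, 8]]; det S = -3584/405
solve [mL_A; mL_B] = S·[w00; w01] and [mR_A; mR_B] = S·[w10; w11]:
  w00 = -1/2, w01 = 0, w10 = 0, w11 = 1/2

-1/2 0 0 1/2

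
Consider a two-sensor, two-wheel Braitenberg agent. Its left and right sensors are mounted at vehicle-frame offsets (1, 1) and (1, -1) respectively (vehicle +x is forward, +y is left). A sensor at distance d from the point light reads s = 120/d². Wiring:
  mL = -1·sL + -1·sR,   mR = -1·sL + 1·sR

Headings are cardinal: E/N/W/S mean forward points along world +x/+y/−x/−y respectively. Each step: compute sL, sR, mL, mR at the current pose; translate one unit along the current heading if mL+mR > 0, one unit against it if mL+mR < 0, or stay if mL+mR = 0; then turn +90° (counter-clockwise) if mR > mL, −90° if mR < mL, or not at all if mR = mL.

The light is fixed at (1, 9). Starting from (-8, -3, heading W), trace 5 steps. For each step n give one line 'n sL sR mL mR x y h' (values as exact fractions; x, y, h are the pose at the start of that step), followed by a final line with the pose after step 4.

n=0: pose=(-8,-3,W); sL=120/269, sR=120/221; mL=-58800/59449, mR=5760/59449; mL+mR=-240/269 → advance -1; mR−mL=240/221 → turn +1·90°
n=1: pose=(-7,-3,S); sL=60/109, sR=12/25; mL=-2808/2725, mR=-192/2725; mL+mR=-120/109 → advance -1; mR−mL=24/25 → turn +1·90°
n=2: pose=(-7,-2,E); sL=120/149, sR=120/193; mL=-41040/28757, mR=-5280/28757; mL+mR=-240/149 → advance -1; mR−mL=240/193 → turn +1·90°
n=3: pose=(-8,-2,N); sL=3/5, sR=30/41; mL=-273/205, mR=27/205; mL+mR=-6/5 → advance -1; mR−mL=60/41 → turn +1·90°
n=4: pose=(-8,-3,W); sL=120/269, sR=120/221; mL=-58800/59449, mR=5760/59449; mL+mR=-240/269 → advance -1; mR−mL=240/221 → turn +1·90°

0 120/269 120/221 -58800/59449 5760/59449 -8 -3 W
1 60/109 12/25 -2808/2725 -192/2725 -7 -3 S
2 120/149 120/193 -41040/28757 -5280/28757 -7 -2 E
3 3/5 30/41 -273/205 27/205 -8 -2 N
4 120/269 120/221 -58800/59449 5760/59449 -8 -3 W
final -7 -3 S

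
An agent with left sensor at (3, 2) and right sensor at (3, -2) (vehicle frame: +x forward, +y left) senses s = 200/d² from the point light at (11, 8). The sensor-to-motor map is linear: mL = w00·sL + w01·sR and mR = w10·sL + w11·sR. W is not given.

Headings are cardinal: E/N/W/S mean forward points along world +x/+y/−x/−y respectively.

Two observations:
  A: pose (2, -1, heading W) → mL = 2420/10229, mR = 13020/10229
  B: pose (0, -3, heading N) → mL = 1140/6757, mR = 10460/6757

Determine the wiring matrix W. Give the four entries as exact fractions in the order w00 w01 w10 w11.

obs A: pose=(2,-1,W) → sL=40/53, sR=200/193, mL=2420/10229, mR=13020/10229
obs B: pose=(0,-3,N) → sL=200/233, sR=40/29, mL=1140/6757, mR=10460/6757
sensor matrix S = [[40/53, 200/193], [200/233, 40/29]]; det S = 10470400/69117353
solve [mL_A; mL_B] = S·[w00; w01] and [mR_A; mR_B] = S·[w10; w11]:
  w00 = 1, w01 = -1/2, w10 = 1, w11 = 1/2

1 -1/2 1 1/2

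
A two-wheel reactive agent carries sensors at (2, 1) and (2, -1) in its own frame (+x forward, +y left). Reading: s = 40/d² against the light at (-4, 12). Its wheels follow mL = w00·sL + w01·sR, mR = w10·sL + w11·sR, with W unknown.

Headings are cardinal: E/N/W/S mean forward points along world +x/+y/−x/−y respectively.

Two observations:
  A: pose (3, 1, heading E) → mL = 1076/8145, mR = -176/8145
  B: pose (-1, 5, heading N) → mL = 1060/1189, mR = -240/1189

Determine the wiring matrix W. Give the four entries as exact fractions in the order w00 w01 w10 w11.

1 -1/2 -1/2 1/2

obs A: pose=(3,1,E) → sL=40/181, sR=8/45, mL=1076/8145, mR=-176/8145
obs B: pose=(-1,5,N) → sL=40/29, sR=40/41, mL=1060/1189, mR=-240/1189
sensor matrix S = [[40/181, 8/45], [40/29, 40/41]]; det S = -57344/1936881
solve [mL_A; mL_B] = S·[w00; w01] and [mR_A; mR_B] = S·[w10; w11]:
  w00 = 1, w01 = -1/2, w10 = -1/2, w11 = 1/2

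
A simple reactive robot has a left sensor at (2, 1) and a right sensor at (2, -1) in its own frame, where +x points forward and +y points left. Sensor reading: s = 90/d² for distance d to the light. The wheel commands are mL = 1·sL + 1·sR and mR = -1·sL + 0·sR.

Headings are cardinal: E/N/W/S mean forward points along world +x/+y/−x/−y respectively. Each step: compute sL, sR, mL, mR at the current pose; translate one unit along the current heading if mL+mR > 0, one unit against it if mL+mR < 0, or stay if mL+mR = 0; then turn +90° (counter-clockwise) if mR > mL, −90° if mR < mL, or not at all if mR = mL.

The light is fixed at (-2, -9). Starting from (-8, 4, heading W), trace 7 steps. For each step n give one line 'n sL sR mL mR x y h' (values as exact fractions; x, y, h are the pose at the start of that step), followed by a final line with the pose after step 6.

0 45/104 9/26 81/104 -45/104 -8 4 W
1 90/289 10/29 5500/8381 -90/289 -9 4 N
2 9/25 45/97 1998/2425 -9/25 -9 5 E
3 90/169 90/193 32580/32617 -90/169 -8 5 S
4 45/104 9/26 81/104 -45/104 -8 4 W
5 90/289 10/29 5500/8381 -90/289 -9 4 N
6 9/25 45/97 1998/2425 -9/25 -9 5 E
final -8 5 S

n=0: pose=(-8,4,W); sL=45/104, sR=9/26; mL=81/104, mR=-45/104; mL+mR=9/26 → advance +1; mR−mL=-63/52 → turn -1·90°
n=1: pose=(-9,4,N); sL=90/289, sR=10/29; mL=5500/8381, mR=-90/289; mL+mR=10/29 → advance +1; mR−mL=-8110/8381 → turn -1·90°
n=2: pose=(-9,5,E); sL=9/25, sR=45/97; mL=1998/2425, mR=-9/25; mL+mR=45/97 → advance +1; mR−mL=-2871/2425 → turn -1·90°
n=3: pose=(-8,5,S); sL=90/169, sR=90/193; mL=32580/32617, mR=-90/169; mL+mR=90/193 → advance +1; mR−mL=-49950/32617 → turn -1·90°
n=4: pose=(-8,4,W); sL=45/104, sR=9/26; mL=81/104, mR=-45/104; mL+mR=9/26 → advance +1; mR−mL=-63/52 → turn -1·90°
n=5: pose=(-9,4,N); sL=90/289, sR=10/29; mL=5500/8381, mR=-90/289; mL+mR=10/29 → advance +1; mR−mL=-8110/8381 → turn -1·90°
n=6: pose=(-9,5,E); sL=9/25, sR=45/97; mL=1998/2425, mR=-9/25; mL+mR=45/97 → advance +1; mR−mL=-2871/2425 → turn -1·90°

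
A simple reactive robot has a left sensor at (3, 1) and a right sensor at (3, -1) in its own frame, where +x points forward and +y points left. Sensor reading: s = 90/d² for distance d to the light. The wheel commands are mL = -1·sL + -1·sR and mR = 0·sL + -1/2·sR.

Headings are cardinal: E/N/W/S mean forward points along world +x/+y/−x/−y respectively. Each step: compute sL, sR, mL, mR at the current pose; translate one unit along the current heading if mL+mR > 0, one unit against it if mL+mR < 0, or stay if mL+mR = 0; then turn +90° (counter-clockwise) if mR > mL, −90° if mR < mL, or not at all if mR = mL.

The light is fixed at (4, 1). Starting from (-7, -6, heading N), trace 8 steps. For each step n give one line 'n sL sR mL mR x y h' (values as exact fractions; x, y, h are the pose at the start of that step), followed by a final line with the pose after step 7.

0 9/16 45/58 -621/464 -45/116 -7 -6 N
1 90/277 18/49 -9396/13573 -9/49 -7 -7 W
2 45/101 45/121 -9990/12221 -45/242 -6 -7 S
3 18/17 90/113 -3564/1921 -45/113 -6 -6 E
4 9/16 45/58 -621/464 -45/116 -7 -6 N
5 90/277 18/49 -9396/13573 -9/49 -7 -7 W
6 45/101 45/121 -9990/12221 -45/242 -6 -7 S
7 18/17 90/113 -3564/1921 -45/113 -6 -6 E
final -7 -6 N

n=0: pose=(-7,-6,N); sL=9/16, sR=45/58; mL=-621/464, mR=-45/116; mL+mR=-801/464 → advance -1; mR−mL=441/464 → turn +1·90°
n=1: pose=(-7,-7,W); sL=90/277, sR=18/49; mL=-9396/13573, mR=-9/49; mL+mR=-11889/13573 → advance -1; mR−mL=6903/13573 → turn +1·90°
n=2: pose=(-6,-7,S); sL=45/101, sR=45/121; mL=-9990/12221, mR=-45/242; mL+mR=-24525/24442 → advance -1; mR−mL=15435/24442 → turn +1·90°
n=3: pose=(-6,-6,E); sL=18/17, sR=90/113; mL=-3564/1921, mR=-45/113; mL+mR=-4329/1921 → advance -1; mR−mL=2799/1921 → turn +1·90°
n=4: pose=(-7,-6,N); sL=9/16, sR=45/58; mL=-621/464, mR=-45/116; mL+mR=-801/464 → advance -1; mR−mL=441/464 → turn +1·90°
n=5: pose=(-7,-7,W); sL=90/277, sR=18/49; mL=-9396/13573, mR=-9/49; mL+mR=-11889/13573 → advance -1; mR−mL=6903/13573 → turn +1·90°
n=6: pose=(-6,-7,S); sL=45/101, sR=45/121; mL=-9990/12221, mR=-45/242; mL+mR=-24525/24442 → advance -1; mR−mL=15435/24442 → turn +1·90°
n=7: pose=(-6,-6,E); sL=18/17, sR=90/113; mL=-3564/1921, mR=-45/113; mL+mR=-4329/1921 → advance -1; mR−mL=2799/1921 → turn +1·90°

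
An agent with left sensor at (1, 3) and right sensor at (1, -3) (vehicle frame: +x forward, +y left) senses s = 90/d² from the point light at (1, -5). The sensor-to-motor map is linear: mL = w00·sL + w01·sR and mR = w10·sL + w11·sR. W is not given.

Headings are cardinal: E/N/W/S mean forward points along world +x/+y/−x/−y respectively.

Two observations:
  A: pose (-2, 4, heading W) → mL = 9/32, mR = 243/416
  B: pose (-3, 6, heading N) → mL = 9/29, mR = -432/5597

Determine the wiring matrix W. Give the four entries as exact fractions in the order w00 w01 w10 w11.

0 1/2 1/2 -1/2

obs A: pose=(-2,4,W) → sL=45/26, sR=9/16, mL=9/32, mR=243/416
obs B: pose=(-3,6,N) → sL=90/193, sR=18/29, mL=9/29, mR=-432/5597
sensor matrix S = [[45/26, 9/16], [90/193, 18/29]]; det S = 472635/582088
solve [mL_A; mL_B] = S·[w00; w01] and [mR_A; mR_B] = S·[w10; w11]:
  w00 = 0, w01 = 1/2, w10 = 1/2, w11 = -1/2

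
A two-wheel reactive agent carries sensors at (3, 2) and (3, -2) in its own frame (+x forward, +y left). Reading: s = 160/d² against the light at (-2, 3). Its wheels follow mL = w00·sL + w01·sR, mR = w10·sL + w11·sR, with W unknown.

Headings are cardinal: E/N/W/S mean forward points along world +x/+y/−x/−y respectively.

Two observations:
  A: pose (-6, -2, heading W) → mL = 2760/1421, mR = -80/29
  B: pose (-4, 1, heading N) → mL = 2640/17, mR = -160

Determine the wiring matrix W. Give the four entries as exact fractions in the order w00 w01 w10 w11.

obs A: pose=(-6,-2,W) → sL=80/49, sR=80/29, mL=2760/1421, mR=-80/29
obs B: pose=(-4,1,N) → sL=160/17, sR=160, mL=2640/17, mR=-160
sensor matrix S = [[80/49, 80/29], [160/17, 160]]; det S = 5683200/24157
solve [mL_A; mL_B] = S·[w00; w01] and [mR_A; mR_B] = S·[w10; w11]:
  w00 = -1/2, w01 = 1, w10 = 0, w11 = -1

-1/2 1 0 -1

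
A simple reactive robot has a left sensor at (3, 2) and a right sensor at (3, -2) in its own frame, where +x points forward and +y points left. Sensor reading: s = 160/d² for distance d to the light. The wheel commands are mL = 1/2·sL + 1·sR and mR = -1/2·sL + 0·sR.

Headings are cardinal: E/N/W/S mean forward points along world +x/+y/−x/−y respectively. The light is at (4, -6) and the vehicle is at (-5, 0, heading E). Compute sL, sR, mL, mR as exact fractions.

8/5 40/13 252/65 -4/5

left sensor world pos  = (-2, 2); dL² = 100
right sensor world pos = (-2, -2); dR² = 52
sL = 160/100 = 8/5
sR = 160/52 = 40/13
mL = 1/2·sL + 1·sR = 252/65
mR = -1/2·sL + 0·sR = -4/5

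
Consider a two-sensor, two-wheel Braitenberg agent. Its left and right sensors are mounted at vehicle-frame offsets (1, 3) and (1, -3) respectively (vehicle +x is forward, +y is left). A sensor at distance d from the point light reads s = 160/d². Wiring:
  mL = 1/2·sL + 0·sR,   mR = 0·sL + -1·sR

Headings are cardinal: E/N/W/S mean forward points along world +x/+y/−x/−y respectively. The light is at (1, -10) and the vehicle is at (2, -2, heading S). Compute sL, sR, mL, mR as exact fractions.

32/13 160/53 16/13 -160/53

left sensor world pos  = (5, -3); dL² = 65
right sensor world pos = (-1, -3); dR² = 53
sL = 160/65 = 32/13
sR = 160/53 = 160/53
mL = 1/2·sL + 0·sR = 16/13
mR = 0·sL + -1·sR = -160/53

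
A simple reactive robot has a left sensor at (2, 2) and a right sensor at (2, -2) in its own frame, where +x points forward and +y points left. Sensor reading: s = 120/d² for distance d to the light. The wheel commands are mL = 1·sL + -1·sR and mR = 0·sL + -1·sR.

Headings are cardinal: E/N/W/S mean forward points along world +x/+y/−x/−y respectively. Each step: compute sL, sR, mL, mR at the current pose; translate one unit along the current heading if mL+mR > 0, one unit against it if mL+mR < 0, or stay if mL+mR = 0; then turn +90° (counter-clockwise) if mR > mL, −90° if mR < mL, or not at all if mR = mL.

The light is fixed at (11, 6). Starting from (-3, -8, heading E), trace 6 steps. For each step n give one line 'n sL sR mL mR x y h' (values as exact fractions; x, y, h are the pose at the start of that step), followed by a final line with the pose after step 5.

0 5/12 3/10 7/60 -3/10 -3 -8 E
1 24/85 24/109 576/9265 -24/109 -4 -8 S
2 60/257 12/41 -624/10537 -12/41 -4 -7 W
3 120/377 24/53 -2688/19981 -24/53 -3 -7 N
4 5/12 3/10 7/60 -3/10 -3 -8 E
5 24/85 24/109 576/9265 -24/109 -4 -8 S
final -4 -7 W

n=0: pose=(-3,-8,E); sL=5/12, sR=3/10; mL=7/60, mR=-3/10; mL+mR=-11/60 → advance -1; mR−mL=-5/12 → turn -1·90°
n=1: pose=(-4,-8,S); sL=24/85, sR=24/109; mL=576/9265, mR=-24/109; mL+mR=-1464/9265 → advance -1; mR−mL=-24/85 → turn -1·90°
n=2: pose=(-4,-7,W); sL=60/257, sR=12/41; mL=-624/10537, mR=-12/41; mL+mR=-3708/10537 → advance -1; mR−mL=-60/257 → turn -1·90°
n=3: pose=(-3,-7,N); sL=120/377, sR=24/53; mL=-2688/19981, mR=-24/53; mL+mR=-11736/19981 → advance -1; mR−mL=-120/377 → turn -1·90°
n=4: pose=(-3,-8,E); sL=5/12, sR=3/10; mL=7/60, mR=-3/10; mL+mR=-11/60 → advance -1; mR−mL=-5/12 → turn -1·90°
n=5: pose=(-4,-8,S); sL=24/85, sR=24/109; mL=576/9265, mR=-24/109; mL+mR=-1464/9265 → advance -1; mR−mL=-24/85 → turn -1·90°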